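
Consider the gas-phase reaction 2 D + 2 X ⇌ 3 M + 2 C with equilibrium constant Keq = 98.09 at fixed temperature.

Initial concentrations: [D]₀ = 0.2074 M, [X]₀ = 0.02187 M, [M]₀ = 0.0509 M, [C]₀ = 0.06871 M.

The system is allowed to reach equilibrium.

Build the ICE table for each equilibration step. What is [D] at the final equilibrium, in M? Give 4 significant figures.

[D]_eq = 0.1867 M

Q₀ = 0.03026 vs Keq = 98.09 ⇒ Q<K, forward
Step 1:
                   D          X          M          C
  Initial     0.2074    0.02187     0.0509    0.06871
  Change    -0.02073   -0.02073     0.0311    0.02073
  Equil       0.1867   0.001136      0.082    0.08944
  solve Keq expr → x = 0.01037; check Q = 98.09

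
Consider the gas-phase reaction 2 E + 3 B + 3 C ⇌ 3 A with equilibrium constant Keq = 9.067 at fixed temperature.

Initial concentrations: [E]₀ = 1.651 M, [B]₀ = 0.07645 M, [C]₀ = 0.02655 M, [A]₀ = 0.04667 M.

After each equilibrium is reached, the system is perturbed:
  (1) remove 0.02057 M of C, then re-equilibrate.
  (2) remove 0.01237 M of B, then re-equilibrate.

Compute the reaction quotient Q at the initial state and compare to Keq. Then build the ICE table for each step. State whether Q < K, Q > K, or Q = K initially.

Q₀ = 4460; Q > K (proceeds reverse)

Q₀ = 4460 vs Keq = 9.067 ⇒ Q>K, reverse
Step 1:
                    E           B           C           A
  Initial       1.651     0.07645     0.02655     0.04667
  Change      0.01955     0.02932     0.02932    -0.02932
  Equil         1.671      0.1058     0.05587     0.01735
  solve Keq expr → x = -0.009774; check Q = 9.067
Then remove 0.02057 M of C.
Step 2:
                    E           B           C           A
  Initial       1.671      0.1058      0.0353     0.01735
  Change     0.002976    0.004465    0.004465   -0.004465
  Equil         1.674      0.1102     0.03977     0.01288
  solve Keq expr → x = -0.001488; check Q = 9.067
Then remove 0.01237 M of B.
Step 3:
                    E           B           C           A
  Initial       1.674     0.09787     0.03977     0.01288
  Change   6.8327e-04    0.001025    0.001025   -0.001025
  Equil         1.674     0.09889     0.04079     0.01186
  solve Keq expr → x = -3.4164e-04; check Q = 9.067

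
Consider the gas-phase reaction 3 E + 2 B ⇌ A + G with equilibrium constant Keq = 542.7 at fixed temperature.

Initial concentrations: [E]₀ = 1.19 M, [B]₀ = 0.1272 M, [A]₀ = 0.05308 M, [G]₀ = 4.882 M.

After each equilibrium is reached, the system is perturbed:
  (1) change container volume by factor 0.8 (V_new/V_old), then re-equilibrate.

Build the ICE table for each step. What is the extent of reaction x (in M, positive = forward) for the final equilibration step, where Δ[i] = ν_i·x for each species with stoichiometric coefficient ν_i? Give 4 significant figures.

Q₀ = 9.504 vs Keq = 542.7 ⇒ Q<K, forward
Step 1:
                    E           B           A           G
  I              1.19      0.1272     0.05308       4.882
  C           -0.1478    -0.09854     0.04927     0.04927
  E             1.042     0.02866      0.1023       4.931
  solve Keq expr → x = 0.04927; check Q = 542.7
Then change container volume by factor 0.8 (V_new/V_old).
Step 2:
                    E           B           A           G
  I             1.303     0.03583      0.1279       6.164
  C          -0.01394   -0.009295    0.004648    0.004648
  E             1.289     0.02653      0.1326       6.169
  solve Keq expr → x = 0.004648; check Q = 542.7

x = 0.004648 M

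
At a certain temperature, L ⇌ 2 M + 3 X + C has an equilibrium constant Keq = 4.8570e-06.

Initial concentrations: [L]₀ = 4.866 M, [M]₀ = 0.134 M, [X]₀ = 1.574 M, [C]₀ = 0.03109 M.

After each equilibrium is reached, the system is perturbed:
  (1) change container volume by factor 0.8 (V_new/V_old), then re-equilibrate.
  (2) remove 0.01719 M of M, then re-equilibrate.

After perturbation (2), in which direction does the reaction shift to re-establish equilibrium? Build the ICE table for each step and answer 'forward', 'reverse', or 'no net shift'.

Q₀ = 4.4738e-04 vs Keq = 4.8570e-06 ⇒ Q>K, reverse
Step 1:
                   L          M          X          C
  I            4.866      0.134      1.574    0.03109
  C          0.02978   -0.05956   -0.08934   -0.02978
  E            4.896    0.07444      1.485   0.001311
  solve Keq expr → x = -0.02978; check Q = 4.8570e-06
Then change container volume by factor 0.8 (V_new/V_old).
Step 2:
                   L          M          X          C
  I             6.12    0.09305      1.856   0.001639
  C         0.001073  -0.002146   -0.00322  -0.001073
  E            6.121    0.09091      1.853 5.6576e-04
  solve Keq expr → x = -0.001073; check Q = 4.8570e-06
Then remove 0.01719 M of M.
Step 3:
                   L          M          X          C
  I            6.121    0.07372      1.853 5.6576e-04
  C       -2.8049e-04 5.6097e-04 8.4146e-04 2.8049e-04
  E            6.121    0.07428      1.853 8.4625e-04
  solve Keq expr → x = 2.8049e-04; check Q = 4.8570e-06

Direction: forward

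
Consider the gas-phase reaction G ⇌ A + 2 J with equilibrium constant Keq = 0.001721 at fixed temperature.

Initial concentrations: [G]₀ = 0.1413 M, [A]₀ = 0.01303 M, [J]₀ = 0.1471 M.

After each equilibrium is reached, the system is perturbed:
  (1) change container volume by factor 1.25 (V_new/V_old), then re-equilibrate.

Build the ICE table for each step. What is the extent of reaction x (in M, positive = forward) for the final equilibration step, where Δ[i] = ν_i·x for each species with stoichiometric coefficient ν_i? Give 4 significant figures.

Q₀ = 0.001995 vs Keq = 0.001721 ⇒ Q>K, reverse
Step 1:
                   G          A          J
  Initial     0.1413    0.01303     0.1471
  Change    0.001283  -0.001283  -0.002567
  Equil       0.1426    0.01175     0.1445
  solve Keq expr → x = -0.001283; check Q = 0.001721
Then change container volume by factor 1.25 (V_new/V_old).
Step 2:
                   G          A          J
  Initial     0.1141   0.009397     0.1156
  Change   -0.003341   0.003341   0.006682
  Equil       0.1107    0.01274     0.1223
  solve Keq expr → x = 0.003341; check Q = 0.001721

x = 0.003341 M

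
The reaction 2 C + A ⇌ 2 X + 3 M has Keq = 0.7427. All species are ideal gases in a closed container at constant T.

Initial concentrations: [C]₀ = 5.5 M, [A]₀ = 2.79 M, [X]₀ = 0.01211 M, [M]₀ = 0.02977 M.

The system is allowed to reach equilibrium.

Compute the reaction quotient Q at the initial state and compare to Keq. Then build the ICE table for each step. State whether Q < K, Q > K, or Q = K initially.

Q₀ = 4.5845e-11 vs Keq = 0.7427 ⇒ Q<K, forward
Step 1:
                    C           A           X           M
  I               5.5        2.79     0.01211     0.02977
  C            -1.473     -0.7363       1.473       2.209
  E             4.027       2.054       1.485       2.239
  solve Keq expr → x = 0.7363; check Q = 0.7427

Q₀ = 4.5845e-11; Q < K (proceeds forward)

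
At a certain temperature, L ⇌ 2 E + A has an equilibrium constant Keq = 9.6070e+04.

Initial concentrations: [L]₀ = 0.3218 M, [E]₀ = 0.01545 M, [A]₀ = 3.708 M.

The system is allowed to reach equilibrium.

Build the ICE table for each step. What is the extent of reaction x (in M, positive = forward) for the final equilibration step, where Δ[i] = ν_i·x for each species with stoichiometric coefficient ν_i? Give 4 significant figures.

Q₀ = 0.00275 vs Keq = 9.6070e+04 ⇒ Q<K, forward
Step 1:
                   L          E          A
  init        0.3218    0.01545      3.708
  Δ          -0.3218     0.6436     0.3218
  eq      1.8217e-05      0.659       4.03
  solve Keq expr → x = 0.3218; check Q = 9.6070e+04

x = 0.3218 M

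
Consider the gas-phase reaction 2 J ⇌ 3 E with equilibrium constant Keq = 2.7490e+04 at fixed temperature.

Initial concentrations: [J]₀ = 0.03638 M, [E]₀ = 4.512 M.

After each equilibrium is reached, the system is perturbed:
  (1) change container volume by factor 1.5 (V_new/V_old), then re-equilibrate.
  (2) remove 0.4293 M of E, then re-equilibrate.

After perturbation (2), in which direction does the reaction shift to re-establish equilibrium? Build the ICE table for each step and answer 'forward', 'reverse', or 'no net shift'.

Direction: forward

Q₀ = 6.9404e+04 vs Keq = 2.7490e+04 ⇒ Q>K, reverse
Step 1:
                  J         E
  Initial   0.03638     4.512
  Change    0.02083  -0.03124
  Equil     0.05721     4.481
  solve Keq expr → x = -0.01041; check Q = 2.7490e+04
Then change container volume by factor 1.5 (V_new/V_old).
Step 2:
                  J         E
  Initial   0.03814     2.987
  Change  -0.006838   0.01026
  Equil      0.0313     2.997
  solve Keq expr → x = 0.003419; check Q = 2.7490e+04
Then remove 0.4293 M of E.
Step 3:
                  J         E
  Initial    0.0313     2.568
  Change  -0.006339  0.009509
  Equil     0.02496     2.578
  solve Keq expr → x = 0.00317; check Q = 2.7490e+04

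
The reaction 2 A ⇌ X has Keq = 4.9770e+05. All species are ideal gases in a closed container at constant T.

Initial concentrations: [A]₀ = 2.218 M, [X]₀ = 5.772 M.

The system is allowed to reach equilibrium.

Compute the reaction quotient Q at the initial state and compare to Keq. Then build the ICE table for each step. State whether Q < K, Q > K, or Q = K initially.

Q₀ = 1.173 vs Keq = 4.9770e+05 ⇒ Q<K, forward
Step 1:
                   A          X
  Initial      2.218      5.772
  Change      -2.214      1.107
  Equil     0.003718      6.879
  solve Keq expr → x = 1.107; check Q = 4.9770e+05

Q₀ = 1.173; Q < K (proceeds forward)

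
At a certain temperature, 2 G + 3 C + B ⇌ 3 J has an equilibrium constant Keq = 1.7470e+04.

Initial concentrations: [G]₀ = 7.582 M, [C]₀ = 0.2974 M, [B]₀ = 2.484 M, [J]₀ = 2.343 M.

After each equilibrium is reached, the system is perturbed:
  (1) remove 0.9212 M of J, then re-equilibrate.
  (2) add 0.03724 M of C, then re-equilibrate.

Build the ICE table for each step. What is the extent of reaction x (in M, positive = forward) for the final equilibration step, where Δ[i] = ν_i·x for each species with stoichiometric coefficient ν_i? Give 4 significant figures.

Q₀ = 3.424 vs Keq = 1.7470e+04 ⇒ Q<K, forward
Step 1:
                   G          C          B          J
  Initial      7.582     0.2974      2.484      2.343
  Change      -0.185    -0.2775    -0.0925     0.2775
  Equil        7.397    0.01989      2.391      2.621
  solve Keq expr → x = 0.0925; check Q = 1.7470e+04
Then remove 0.9212 M of J.
Step 2:
                   G          C          B          J
  Initial      7.397    0.01989      2.391      1.699
  Change   -0.004621  -0.006931   -0.00231   0.006931
  Equil        7.392    0.01296      2.389      1.706
  solve Keq expr → x = 0.00231; check Q = 1.7470e+04
Then add 0.03724 M of C.
Step 3:
                   G          C          B          J
  Initial      7.392     0.0502      2.389      1.706
  Change     -0.0246   -0.03691    -0.0123    0.03691
  Equil        7.368    0.01329      2.377      1.743
  solve Keq expr → x = 0.0123; check Q = 1.7470e+04

x = 0.0123 M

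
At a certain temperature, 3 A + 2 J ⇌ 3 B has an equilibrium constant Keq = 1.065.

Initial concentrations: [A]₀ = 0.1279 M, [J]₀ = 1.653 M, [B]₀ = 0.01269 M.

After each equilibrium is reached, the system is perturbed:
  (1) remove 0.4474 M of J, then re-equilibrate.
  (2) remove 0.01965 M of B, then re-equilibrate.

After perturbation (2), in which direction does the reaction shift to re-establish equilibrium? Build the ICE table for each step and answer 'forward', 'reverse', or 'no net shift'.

Direction: forward

Q₀ = 3.5746e-04 vs Keq = 1.065 ⇒ Q<K, forward
Step 1:
                   A          J          B
  Initial     0.1279      1.653    0.01269
  Change    -0.06934   -0.04623    0.06934
  Equil      0.05856      1.607    0.08203
  solve Keq expr → x = 0.02311; check Q = 1.065
Then remove 0.4474 M of J.
Step 2:
                   A          J          B
  Initial    0.05856      1.159    0.08203
  Change    0.007441   0.004961  -0.007441
  Equil        0.066      1.164    0.07459
  solve Keq expr → x = -0.00248; check Q = 1.065
Then remove 0.01965 M of B.
Step 3:
                   A          J          B
  Initial      0.066      1.164    0.05494
  Change   -0.009119  -0.006079   0.009119
  Equil      0.05688      1.158    0.06406
  solve Keq expr → x = 0.00304; check Q = 1.065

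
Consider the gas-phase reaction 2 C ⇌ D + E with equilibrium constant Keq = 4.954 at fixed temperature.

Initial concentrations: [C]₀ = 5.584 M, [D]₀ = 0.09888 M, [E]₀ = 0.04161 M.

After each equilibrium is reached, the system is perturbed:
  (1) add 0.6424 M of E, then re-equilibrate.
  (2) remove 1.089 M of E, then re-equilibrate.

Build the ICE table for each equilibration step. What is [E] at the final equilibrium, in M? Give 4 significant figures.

[E]_eq = 1.906 M

Q₀ = 1.3195e-04 vs Keq = 4.954 ⇒ Q<K, forward
Step 1:
                    C           D           E
  I             5.584     0.09888     0.04161
  C            -4.534       2.267       2.267
  E              1.05       2.366       2.309
  solve Keq expr → x = 2.267; check Q = 4.954
Then add 0.6424 M of E.
Step 2:
                    C           D           E
  I              1.05       2.366       2.951
  C            0.1119    -0.05593    -0.05593
  E             1.162        2.31       2.895
  solve Keq expr → x = -0.05593; check Q = 4.954
Then remove 1.089 M of E.
Step 3:
                    C           D           E
  I             1.162        2.31       1.806
  C           -0.1991     0.09956     0.09956
  E            0.9627        2.41       1.906
  solve Keq expr → x = 0.09956; check Q = 4.954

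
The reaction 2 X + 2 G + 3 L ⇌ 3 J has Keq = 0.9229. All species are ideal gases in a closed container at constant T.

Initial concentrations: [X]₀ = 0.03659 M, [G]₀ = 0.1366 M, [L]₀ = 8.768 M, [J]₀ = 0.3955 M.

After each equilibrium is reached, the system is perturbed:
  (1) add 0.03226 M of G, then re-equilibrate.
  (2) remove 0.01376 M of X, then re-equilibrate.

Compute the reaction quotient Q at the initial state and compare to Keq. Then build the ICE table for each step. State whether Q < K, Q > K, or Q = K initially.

Q₀ = 3.674 vs Keq = 0.9229 ⇒ Q>K, reverse
Step 1:
                   X          G          L          J
  init       0.03659     0.1366      8.768     0.3955
  Δ          0.01982    0.01982    0.02973   -0.02973
  eq         0.05641     0.1564      8.798     0.3658
  solve Keq expr → x = -0.009911; check Q = 0.9229
Then add 0.03226 M of G.
Step 2:
                   X          G          L          J
  init       0.05641     0.1887      8.798     0.3658
  Δ         -0.00615   -0.00615  -0.009225   0.009225
  eq         0.05026     0.1825      8.789      0.375
  solve Keq expr → x = 0.003075; check Q = 0.9229
Then remove 0.01376 M of X.
Step 3:
                   X          G          L          J
  init        0.0365     0.1825      8.789      0.375
  Δ         0.008824   0.008824    0.01324   -0.01324
  eq         0.04533     0.1914      8.802     0.3618
  solve Keq expr → x = -0.004412; check Q = 0.9229

Q₀ = 3.674; Q > K (proceeds reverse)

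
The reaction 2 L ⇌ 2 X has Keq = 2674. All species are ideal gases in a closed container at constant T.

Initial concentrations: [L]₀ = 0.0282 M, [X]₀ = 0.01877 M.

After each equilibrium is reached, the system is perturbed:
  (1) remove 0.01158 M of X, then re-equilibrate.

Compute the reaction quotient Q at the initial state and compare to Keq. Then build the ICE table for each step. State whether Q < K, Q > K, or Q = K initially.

Q₀ = 0.443 vs Keq = 2674 ⇒ Q<K, forward
Step 1:
                  L         X
  init       0.0282   0.01877
  Δ        -0.02731   0.02731
  eq      8.9109e-04   0.04608
  solve Keq expr → x = 0.01365; check Q = 2674
Then remove 0.01158 M of X.
Step 2:
                  L         X
  init    8.9109e-04    0.0345
  Δ       -2.1969e-04 2.1969e-04
  eq      6.7140e-04   0.03472
  solve Keq expr → x = 1.0984e-04; check Q = 2674

Q₀ = 0.443; Q < K (proceeds forward)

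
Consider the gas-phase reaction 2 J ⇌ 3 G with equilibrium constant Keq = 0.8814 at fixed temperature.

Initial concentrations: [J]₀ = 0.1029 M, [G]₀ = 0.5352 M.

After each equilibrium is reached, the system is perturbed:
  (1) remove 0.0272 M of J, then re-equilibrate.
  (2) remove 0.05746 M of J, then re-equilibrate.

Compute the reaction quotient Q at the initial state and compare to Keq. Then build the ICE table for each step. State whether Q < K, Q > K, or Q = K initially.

Q₀ = 14.48; Q > K (proceeds reverse)

Q₀ = 14.48 vs Keq = 0.8814 ⇒ Q>K, reverse
Step 1:
                   J          G
  init        0.1029     0.5352
  Δ           0.1211    -0.1816
  eq           0.224     0.3536
  solve Keq expr → x = -0.06053; check Q = 0.8814
Then remove 0.0272 M of J.
Step 2:
                   J          G
  init        0.1968     0.3536
  Δ           0.0113   -0.01694
  eq          0.2081     0.3367
  solve Keq expr → x = -0.005648; check Q = 0.8814
Then remove 0.05746 M of J.
Step 3:
                   J          G
  init        0.1506     0.3367
  Δ          0.02443   -0.03665
  eq           0.175        0.3
  solve Keq expr → x = -0.01222; check Q = 0.8814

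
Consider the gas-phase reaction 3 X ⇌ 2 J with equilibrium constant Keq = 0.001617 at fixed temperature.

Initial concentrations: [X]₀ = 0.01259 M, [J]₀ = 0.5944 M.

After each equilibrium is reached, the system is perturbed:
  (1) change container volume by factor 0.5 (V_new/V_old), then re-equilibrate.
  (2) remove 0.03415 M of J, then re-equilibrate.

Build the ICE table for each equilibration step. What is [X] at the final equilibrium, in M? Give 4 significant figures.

Q₀ = 1.7704e+05 vs Keq = 0.001617 ⇒ Q>K, reverse
Step 1:
                   X          J
  init       0.01259     0.5944
  Δ           0.8438    -0.5625
  eq          0.8564    0.03187
  solve Keq expr → x = -0.2813; check Q = 0.001617
Then change container volume by factor 0.5 (V_new/V_old).
Step 2:
                   X          J
  init         1.713    0.06374
  Δ         -0.03543    0.02362
  eq           1.677    0.08736
  solve Keq expr → x = 0.01181; check Q = 0.001617
Then remove 0.03415 M of J.
Step 3:
                   X          J
  init         1.677    0.05321
  Δ         -0.04589    0.03059
  eq           1.631     0.0838
  solve Keq expr → x = 0.0153; check Q = 0.001617

[X]_eq = 1.631 M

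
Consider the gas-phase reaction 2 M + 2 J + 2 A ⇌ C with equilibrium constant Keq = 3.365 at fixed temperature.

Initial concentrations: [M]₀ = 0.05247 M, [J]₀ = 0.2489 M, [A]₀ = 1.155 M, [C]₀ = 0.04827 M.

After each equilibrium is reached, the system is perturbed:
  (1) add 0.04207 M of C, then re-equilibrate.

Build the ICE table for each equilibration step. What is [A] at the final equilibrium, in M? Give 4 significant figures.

[A]_eq = 1.284 M

Q₀ = 212.1 vs Keq = 3.365 ⇒ Q>K, reverse
Step 1:
                   M          J          A          C
  Initial    0.05247     0.2489      1.155    0.04827
  Change     0.07795    0.07795    0.07795   -0.03897
  Equil       0.1304     0.3268      1.233   0.009295
  solve Keq expr → x = -0.03897; check Q = 3.365
Then add 0.04207 M of C.
Step 2:
                   M          J          A          C
  Initial     0.1304     0.3268      1.233    0.05137
  Change     0.05079    0.05079    0.05079    -0.0254
  Equil       0.1812     0.3776      1.284    0.02597
  solve Keq expr → x = -0.0254; check Q = 3.365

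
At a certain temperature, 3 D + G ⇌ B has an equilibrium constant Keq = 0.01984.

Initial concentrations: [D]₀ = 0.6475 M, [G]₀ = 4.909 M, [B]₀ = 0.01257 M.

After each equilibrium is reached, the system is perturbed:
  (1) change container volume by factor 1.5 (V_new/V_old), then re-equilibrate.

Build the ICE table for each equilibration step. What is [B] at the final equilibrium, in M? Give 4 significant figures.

[B]_eq = 0.005543 M

Q₀ = 0.009432 vs Keq = 0.01984 ⇒ Q<K, forward
Step 1:
                   D          G          B
  Initial     0.6475      4.909    0.01257
  Change    -0.03071   -0.01024    0.01024
  Equil       0.6168      4.899    0.02281
  solve Keq expr → x = 0.01024; check Q = 0.01984
Then change container volume by factor 1.5 (V_new/V_old).
Step 2:
                   D          G          B
  Initial     0.4112      3.266     0.0152
  Change     0.02898   0.009661  -0.009661
  Equil       0.4402      3.276   0.005543
  solve Keq expr → x = -0.009661; check Q = 0.01984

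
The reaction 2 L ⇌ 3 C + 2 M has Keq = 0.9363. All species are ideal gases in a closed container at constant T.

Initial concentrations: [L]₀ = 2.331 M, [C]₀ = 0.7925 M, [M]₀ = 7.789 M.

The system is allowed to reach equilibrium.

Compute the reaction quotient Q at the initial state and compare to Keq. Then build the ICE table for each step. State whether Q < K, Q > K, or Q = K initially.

Q₀ = 5.557 vs Keq = 0.9363 ⇒ Q>K, reverse
Step 1:
                    L           C           M
  init          2.331      0.7925       7.789
  Δ            0.2132     -0.3198     -0.2132
  eq            2.544      0.4727       7.576
  solve Keq expr → x = -0.1066; check Q = 0.9363

Q₀ = 5.557; Q > K (proceeds reverse)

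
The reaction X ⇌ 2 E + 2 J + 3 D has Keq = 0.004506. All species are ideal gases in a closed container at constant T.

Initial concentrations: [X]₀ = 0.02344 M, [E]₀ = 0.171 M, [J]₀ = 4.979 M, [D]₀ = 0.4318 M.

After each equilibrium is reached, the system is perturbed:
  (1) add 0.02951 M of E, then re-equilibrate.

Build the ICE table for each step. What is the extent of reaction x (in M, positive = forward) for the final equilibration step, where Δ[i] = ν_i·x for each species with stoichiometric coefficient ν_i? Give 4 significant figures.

Q₀ = 2.49 vs Keq = 0.004506 ⇒ Q>K, reverse
Step 1:
                   X          E          J          D
  I          0.02344      0.171      4.979     0.4318
  C           0.0668    -0.1336    -0.1336    -0.2004
  E          0.09024    0.03739      4.845     0.2314
  solve Keq expr → x = -0.0668; check Q = 0.004506
Then add 0.02951 M of E.
Step 2:
                   X          E          J          D
  I          0.09024     0.0669      4.845     0.2314
  C          0.00945    -0.0189    -0.0189   -0.02835
  E          0.09969      0.048      4.826      0.203
  solve Keq expr → x = -0.00945; check Q = 0.004506

x = -0.00945 M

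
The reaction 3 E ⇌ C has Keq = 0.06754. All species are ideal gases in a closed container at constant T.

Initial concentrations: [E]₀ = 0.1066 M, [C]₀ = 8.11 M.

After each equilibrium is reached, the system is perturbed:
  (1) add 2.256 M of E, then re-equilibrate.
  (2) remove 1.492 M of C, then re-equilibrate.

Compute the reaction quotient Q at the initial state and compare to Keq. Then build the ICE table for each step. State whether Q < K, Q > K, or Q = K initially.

Q₀ = 6695 vs Keq = 0.06754 ⇒ Q>K, reverse
Step 1:
                    E           C
  I            0.1066        8.11
  C             4.502      -1.501
  E             4.608       6.609
  solve Keq expr → x = -1.501; check Q = 0.06754
Then add 2.256 M of E.
Step 2:
                    E           C
  I             6.864       6.609
  C            -2.099      0.6996
  E             4.765       7.309
  solve Keq expr → x = 0.6996; check Q = 0.06754
Then remove 1.492 M of C.
Step 3:
                    E           C
  I             4.765       5.817
  C           -0.3222      0.1074
  E             4.443       5.924
  solve Keq expr → x = 0.1074; check Q = 0.06754

Q₀ = 6695; Q > K (proceeds reverse)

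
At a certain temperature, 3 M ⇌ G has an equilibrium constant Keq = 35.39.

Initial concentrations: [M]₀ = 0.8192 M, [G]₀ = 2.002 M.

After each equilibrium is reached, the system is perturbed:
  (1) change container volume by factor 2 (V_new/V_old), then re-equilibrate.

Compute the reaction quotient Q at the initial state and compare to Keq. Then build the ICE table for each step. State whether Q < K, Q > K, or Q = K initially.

Q₀ = 3.642 vs Keq = 35.39 ⇒ Q<K, forward
Step 1:
                    M           G
  I            0.8192       2.002
  C           -0.4264      0.1421
  E            0.3928       2.144
  solve Keq expr → x = 0.1421; check Q = 35.39
Then change container volume by factor 2 (V_new/V_old).
Step 2:
                    M           G
  I            0.1964       1.072
  C            0.1117    -0.03723
  E            0.3081       1.035
  solve Keq expr → x = -0.03723; check Q = 35.39

Q₀ = 3.642; Q < K (proceeds forward)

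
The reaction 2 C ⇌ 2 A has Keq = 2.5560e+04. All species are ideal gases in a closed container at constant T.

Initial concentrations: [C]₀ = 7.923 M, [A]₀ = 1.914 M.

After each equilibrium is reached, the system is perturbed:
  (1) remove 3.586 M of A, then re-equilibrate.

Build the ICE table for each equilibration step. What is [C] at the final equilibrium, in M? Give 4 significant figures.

Q₀ = 0.05836 vs Keq = 2.5560e+04 ⇒ Q<K, forward
Step 1:
                    C           A
  init          7.923       1.914
  Δ            -7.862       7.862
  eq          0.06115       9.776
  solve Keq expr → x = 3.931; check Q = 2.5560e+04
Then remove 3.586 M of A.
Step 2:
                    C           A
  init        0.06115        6.19
  Δ          -0.02229     0.02229
  eq          0.03886       6.212
  solve Keq expr → x = 0.01115; check Q = 2.5560e+04

[C]_eq = 0.03886 M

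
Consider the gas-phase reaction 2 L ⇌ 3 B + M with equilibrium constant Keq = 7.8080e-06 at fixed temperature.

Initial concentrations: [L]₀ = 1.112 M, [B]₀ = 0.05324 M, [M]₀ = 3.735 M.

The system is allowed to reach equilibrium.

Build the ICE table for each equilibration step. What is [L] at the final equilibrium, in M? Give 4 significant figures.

[L]_eq = 1.138 M

Q₀ = 4.5582e-04 vs Keq = 7.8080e-06 ⇒ Q>K, reverse
Step 1:
                  L         B         M
  Initial     1.112   0.05324     3.735
  Change    0.02619  -0.03928  -0.01309
  Equil       1.138   0.01396     3.722
  solve Keq expr → x = -0.01309; check Q = 7.8080e-06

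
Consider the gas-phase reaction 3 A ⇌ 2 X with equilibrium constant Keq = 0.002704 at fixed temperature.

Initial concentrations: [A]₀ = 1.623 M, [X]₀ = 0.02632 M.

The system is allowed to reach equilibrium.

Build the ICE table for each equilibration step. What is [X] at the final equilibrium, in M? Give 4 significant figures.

[X]_eq = 0.09714 M

Q₀ = 1.6204e-04 vs Keq = 0.002704 ⇒ Q<K, forward
Step 1:
                   A          X
  Initial      1.623    0.02632
  Change     -0.1062    0.07082
  Equil        1.517    0.09714
  solve Keq expr → x = 0.03541; check Q = 0.002704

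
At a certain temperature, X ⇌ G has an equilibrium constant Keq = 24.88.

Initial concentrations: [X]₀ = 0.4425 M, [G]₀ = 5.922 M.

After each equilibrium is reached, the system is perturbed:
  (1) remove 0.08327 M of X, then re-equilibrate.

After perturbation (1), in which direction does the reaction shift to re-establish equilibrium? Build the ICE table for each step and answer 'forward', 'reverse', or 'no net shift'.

Q₀ = 13.38 vs Keq = 24.88 ⇒ Q<K, forward
Step 1:
                   X          G
  init        0.4425      5.922
  Δ          -0.1966     0.1966
  eq          0.2459      6.119
  solve Keq expr → x = 0.1966; check Q = 24.88
Then remove 0.08327 M of X.
Step 2:
                   X          G
  init        0.1627      6.119
  Δ          0.08005   -0.08005
  eq          0.2427      6.039
  solve Keq expr → x = -0.08005; check Q = 24.88

Direction: reverse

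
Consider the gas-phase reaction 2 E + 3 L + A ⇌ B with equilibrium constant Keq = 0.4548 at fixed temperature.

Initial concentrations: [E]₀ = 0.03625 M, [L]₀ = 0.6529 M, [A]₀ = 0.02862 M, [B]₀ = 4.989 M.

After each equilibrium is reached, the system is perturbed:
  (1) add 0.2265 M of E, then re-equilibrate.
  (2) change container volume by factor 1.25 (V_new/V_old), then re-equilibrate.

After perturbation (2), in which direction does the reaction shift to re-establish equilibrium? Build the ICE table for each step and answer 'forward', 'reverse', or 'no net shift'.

Q₀ = 4.7664e+05 vs Keq = 0.4548 ⇒ Q>K, reverse
Step 1:
                  E         L         A         B
  I         0.03625    0.6529   0.02862     4.989
  C           1.114     1.672    0.5572   -0.5572
  E           1.151     2.325    0.5858     4.432
  solve Keq expr → x = -0.5572; check Q = 0.4548
Then add 0.2265 M of E.
Step 2:
                  E         L         A         B
  I           1.377     2.325    0.5858     4.432
  C        -0.08021   -0.1203   -0.0401    0.0401
  E           1.297     2.204    0.5457     4.472
  solve Keq expr → x = 0.0401; check Q = 0.4548
Then change container volume by factor 1.25 (V_new/V_old).
Step 3:
                  E         L         A         B
  I           1.038     1.763    0.4366     3.577
  C          0.2118    0.3177    0.1059   -0.1059
  E           1.249     2.081    0.5425     3.472
  solve Keq expr → x = -0.1059; check Q = 0.4548

Direction: reverse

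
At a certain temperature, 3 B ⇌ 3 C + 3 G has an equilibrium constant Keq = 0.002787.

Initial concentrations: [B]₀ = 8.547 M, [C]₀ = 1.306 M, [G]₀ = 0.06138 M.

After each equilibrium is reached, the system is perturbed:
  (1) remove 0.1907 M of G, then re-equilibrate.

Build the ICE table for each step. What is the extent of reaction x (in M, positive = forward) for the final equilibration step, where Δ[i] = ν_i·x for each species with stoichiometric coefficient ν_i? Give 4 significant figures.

Q₀ = 8.2503e-07 vs Keq = 0.002787 ⇒ Q<K, forward
Step 1:
                   B          C          G
  init         8.547      1.306    0.06138
  Δ          -0.5464     0.5464     0.5464
  eq           8.001      1.852     0.6078
  solve Keq expr → x = 0.1821; check Q = 0.002787
Then remove 0.1907 M of G.
Step 2:
                   B          C          G
  init         8.001      1.852     0.4171
  Δ          -0.1386     0.1386     0.1386
  eq           7.862      1.991     0.5557
  solve Keq expr → x = 0.0462; check Q = 0.002787

x = 0.0462 M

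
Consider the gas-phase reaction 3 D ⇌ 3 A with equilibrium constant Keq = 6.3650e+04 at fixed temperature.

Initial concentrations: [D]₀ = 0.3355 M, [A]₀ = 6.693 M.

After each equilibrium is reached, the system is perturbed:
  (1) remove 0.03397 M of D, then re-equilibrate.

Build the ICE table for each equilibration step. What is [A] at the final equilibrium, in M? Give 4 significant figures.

[A]_eq = 6.824 M

Q₀ = 7939 vs Keq = 6.3650e+04 ⇒ Q<K, forward
Step 1:
                   D          A
  Initial     0.3355      6.693
  Change     -0.1638     0.1638
  Equil       0.1717      6.857
  solve Keq expr → x = 0.05459; check Q = 6.3650e+04
Then remove 0.03397 M of D.
Step 2:
                   D          A
  Initial     0.1378      6.857
  Change     0.03314   -0.03314
  Equil       0.1709      6.824
  solve Keq expr → x = -0.01105; check Q = 6.3650e+04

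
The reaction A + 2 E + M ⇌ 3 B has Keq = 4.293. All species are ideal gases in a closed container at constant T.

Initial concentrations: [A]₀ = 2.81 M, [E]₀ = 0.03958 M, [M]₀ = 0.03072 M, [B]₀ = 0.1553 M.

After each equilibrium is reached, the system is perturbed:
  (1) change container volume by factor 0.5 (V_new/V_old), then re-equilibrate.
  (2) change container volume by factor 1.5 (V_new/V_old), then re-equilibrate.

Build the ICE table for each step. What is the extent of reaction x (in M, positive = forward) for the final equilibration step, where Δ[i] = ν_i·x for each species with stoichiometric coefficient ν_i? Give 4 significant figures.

Q₀ = 27.7 vs Keq = 4.293 ⇒ Q>K, reverse
Step 1:
                  A         E         M         B
  I            2.81   0.03958   0.03072    0.1553
  C         0.01072   0.02143   0.01072  -0.03215
  E           2.821   0.06101   0.04144    0.1232
  solve Keq expr → x = -0.01072; check Q = 4.293
Then change container volume by factor 0.5 (V_new/V_old).
Step 2:
                  A         E         M         B
  I           5.641     0.122   0.08287    0.2463
  C       -0.008356  -0.01671 -0.008356   0.02507
  E           5.633    0.1053   0.07452    0.2714
  solve Keq expr → x = 0.008356; check Q = 4.293
Then change container volume by factor 1.5 (V_new/V_old).
Step 3:
                  A         E         M         B
  I           3.755   0.07021   0.04968    0.1809
  C        0.003233  0.006467  0.003233   -0.0097
  E           3.759   0.07667   0.05291    0.1712
  solve Keq expr → x = -0.003233; check Q = 4.293

x = -0.003233 M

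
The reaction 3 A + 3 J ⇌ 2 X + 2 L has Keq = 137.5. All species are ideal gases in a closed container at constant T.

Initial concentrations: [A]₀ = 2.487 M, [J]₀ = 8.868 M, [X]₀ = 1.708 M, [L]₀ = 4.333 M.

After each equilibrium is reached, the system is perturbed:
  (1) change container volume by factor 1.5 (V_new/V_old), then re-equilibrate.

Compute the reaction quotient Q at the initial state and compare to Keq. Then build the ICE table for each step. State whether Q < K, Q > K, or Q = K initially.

Q₀ = 0.005106 vs Keq = 137.5 ⇒ Q<K, forward
Step 1:
                    A           J           X           L
  I             2.487       8.868       1.708       4.333
  C            -2.278      -2.278       1.519       1.519
  E            0.2085        6.59       3.227       5.852
  solve Keq expr → x = 0.7595; check Q = 137.5
Then change container volume by factor 1.5 (V_new/V_old).
Step 2:
                    A           J           X           L
  I             0.139       4.393       2.151       3.901
  C           0.03926     0.03926    -0.02617    -0.02617
  E            0.1783       4.432       2.125       3.875
  solve Keq expr → x = -0.01309; check Q = 137.5

Q₀ = 0.005106; Q < K (proceeds forward)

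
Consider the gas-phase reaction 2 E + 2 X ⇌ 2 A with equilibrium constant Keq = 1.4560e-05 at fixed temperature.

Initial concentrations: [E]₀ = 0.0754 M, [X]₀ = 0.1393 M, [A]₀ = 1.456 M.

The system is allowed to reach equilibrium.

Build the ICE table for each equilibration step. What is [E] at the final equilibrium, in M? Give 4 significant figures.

[E]_eq = 1.522 M

Q₀ = 1.9217e+04 vs Keq = 1.4560e-05 ⇒ Q>K, reverse
Step 1:
                    E           X           A
  init         0.0754      0.1393       1.456
  Δ             1.447       1.447      -1.447
  eq            1.522       1.586    0.009212
  solve Keq expr → x = -0.7234; check Q = 1.4560e-05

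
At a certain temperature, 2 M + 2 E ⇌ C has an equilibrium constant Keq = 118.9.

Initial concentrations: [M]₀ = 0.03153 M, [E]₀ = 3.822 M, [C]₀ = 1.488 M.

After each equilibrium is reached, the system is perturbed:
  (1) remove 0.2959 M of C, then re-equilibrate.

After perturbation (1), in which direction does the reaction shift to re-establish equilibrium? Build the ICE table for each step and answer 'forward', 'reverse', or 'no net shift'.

Direction: forward

Q₀ = 102.5 vs Keq = 118.9 ⇒ Q<K, forward
Step 1:
                   M          E          C
  Initial    0.03153      3.822      1.488
  Change   -0.002232  -0.002232   0.001116
  Equil       0.0293       3.82      1.489
  solve Keq expr → x = 0.001116; check Q = 118.9
Then remove 0.2959 M of C.
Step 2:
                   M          E          C
  Initial     0.0293       3.82      1.193
  Change   -0.003034  -0.003034   0.001517
  Equil      0.02626      3.817      1.195
  solve Keq expr → x = 0.001517; check Q = 118.9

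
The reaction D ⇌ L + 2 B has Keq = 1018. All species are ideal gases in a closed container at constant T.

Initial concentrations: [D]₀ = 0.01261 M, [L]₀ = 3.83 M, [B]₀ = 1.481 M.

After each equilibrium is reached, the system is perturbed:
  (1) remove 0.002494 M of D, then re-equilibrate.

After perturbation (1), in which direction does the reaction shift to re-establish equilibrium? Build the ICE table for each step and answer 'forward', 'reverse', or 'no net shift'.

Direction: reverse

Q₀ = 666.2 vs Keq = 1018 ⇒ Q<K, forward
Step 1:
                   D          L          B
  I          0.01261       3.83      1.481
  C        -0.004254   0.004254   0.008507
  E         0.008356      3.834       1.49
  solve Keq expr → x = 0.004254; check Q = 1018
Then remove 0.002494 M of D.
Step 2:
                   D          L          B
  I         0.005862      3.834       1.49
  C         0.002434  -0.002434  -0.004868
  E         0.008297      3.832      1.485
  solve Keq expr → x = -0.002434; check Q = 1018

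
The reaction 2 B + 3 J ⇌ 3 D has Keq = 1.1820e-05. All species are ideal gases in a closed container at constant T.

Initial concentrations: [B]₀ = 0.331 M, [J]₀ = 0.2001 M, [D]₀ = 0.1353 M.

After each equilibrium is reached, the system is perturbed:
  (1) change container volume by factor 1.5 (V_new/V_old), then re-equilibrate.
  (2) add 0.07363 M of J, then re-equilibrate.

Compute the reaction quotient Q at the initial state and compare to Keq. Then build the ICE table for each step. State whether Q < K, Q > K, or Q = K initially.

Q₀ = 2.822; Q > K (proceeds reverse)

Q₀ = 2.822 vs Keq = 1.1820e-05 ⇒ Q>K, reverse
Step 1:
                    B           J           D
  I             0.331      0.2001      0.1353
  C           0.08739      0.1311     -0.1311
  E            0.4184      0.3312     0.00422
  solve Keq expr → x = -0.04369; check Q = 1.1820e-05
Then change container volume by factor 1.5 (V_new/V_old).
Step 2:
                    B           J           D
  I            0.2789      0.2208    0.002813
  C        4.3848e-04  6.5772e-04 -6.5772e-04
  E            0.2794      0.2214    0.002156
  solve Keq expr → x = -2.1924e-04; check Q = 1.1820e-05
Then add 0.07363 M of J.
Step 3:
                    B           J           D
  I            0.2794      0.2951    0.002156
  C       -4.7110e-04 -7.0666e-04  7.0666e-04
  E            0.2789      0.2944    0.002862
  solve Keq expr → x = 2.3555e-04; check Q = 1.1820e-05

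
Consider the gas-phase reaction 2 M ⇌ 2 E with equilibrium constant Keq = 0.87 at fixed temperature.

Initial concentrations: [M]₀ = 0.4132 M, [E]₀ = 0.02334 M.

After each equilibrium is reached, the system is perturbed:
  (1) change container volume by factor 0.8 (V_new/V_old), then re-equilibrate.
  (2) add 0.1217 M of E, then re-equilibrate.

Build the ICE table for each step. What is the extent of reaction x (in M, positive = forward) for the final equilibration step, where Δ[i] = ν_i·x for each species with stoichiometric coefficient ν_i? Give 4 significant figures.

Q₀ = 0.003191 vs Keq = 0.87 ⇒ Q<K, forward
Step 1:
                  M         E
  I          0.4132   0.02334
  C         -0.1873    0.1873
  E          0.2259    0.2107
  solve Keq expr → x = 0.09367; check Q = 0.87
Then change container volume by factor 0.8 (V_new/V_old).
Step 2:
                  M         E
  I          0.2823    0.2633
  C               0         0
  E          0.2823    0.2633
  solve Keq expr → x = 0; check Q = 0.87
Then add 0.1217 M of E.
Step 3:
                  M         E
  I          0.2823     0.385
  C         0.06297  -0.06297
  E          0.3453    0.3221
  solve Keq expr → x = -0.03148; check Q = 0.87

x = -0.03148 M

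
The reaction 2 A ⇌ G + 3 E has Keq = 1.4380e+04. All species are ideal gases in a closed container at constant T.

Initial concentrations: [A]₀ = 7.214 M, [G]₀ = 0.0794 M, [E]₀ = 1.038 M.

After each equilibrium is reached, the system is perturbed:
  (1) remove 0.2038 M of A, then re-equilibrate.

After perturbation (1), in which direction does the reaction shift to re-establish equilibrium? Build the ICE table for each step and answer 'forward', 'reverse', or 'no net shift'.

Q₀ = 0.001706 vs Keq = 1.4380e+04 ⇒ Q<K, forward
Step 1:
                  A         G         E
  I           7.214    0.0794     1.038
  C          -6.651     3.326     9.977
  E          0.5626     3.405     11.02
  solve Keq expr → x = 3.326; check Q = 1.4380e+04
Then remove 0.2038 M of A.
Step 2:
                  A         G         E
  I          0.3588     3.405     11.02
  C          0.1766  -0.08828   -0.2648
  E          0.5353     3.317     10.75
  solve Keq expr → x = -0.08828; check Q = 1.4380e+04

Direction: reverse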